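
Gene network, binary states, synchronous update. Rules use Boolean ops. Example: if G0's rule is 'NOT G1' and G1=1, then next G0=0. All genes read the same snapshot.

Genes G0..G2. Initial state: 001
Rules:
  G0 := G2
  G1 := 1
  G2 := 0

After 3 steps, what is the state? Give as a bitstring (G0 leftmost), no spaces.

Step 1: G0=G2=1 G1=1(const) G2=0(const) -> 110
Step 2: G0=G2=0 G1=1(const) G2=0(const) -> 010
Step 3: G0=G2=0 G1=1(const) G2=0(const) -> 010

010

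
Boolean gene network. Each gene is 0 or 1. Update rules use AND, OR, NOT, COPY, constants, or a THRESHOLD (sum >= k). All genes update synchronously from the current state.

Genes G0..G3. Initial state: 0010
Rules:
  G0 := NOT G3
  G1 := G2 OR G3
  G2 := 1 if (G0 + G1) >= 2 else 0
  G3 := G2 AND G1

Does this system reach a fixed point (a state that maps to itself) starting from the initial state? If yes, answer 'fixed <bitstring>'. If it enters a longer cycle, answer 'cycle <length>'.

Answer: cycle 2

Derivation:
Step 0: 0010
Step 1: G0=NOT G3=NOT 0=1 G1=G2|G3=1|0=1 G2=(0+0>=2)=0 G3=G2&G1=1&0=0 -> 1100
Step 2: G0=NOT G3=NOT 0=1 G1=G2|G3=0|0=0 G2=(1+1>=2)=1 G3=G2&G1=0&1=0 -> 1010
Step 3: G0=NOT G3=NOT 0=1 G1=G2|G3=1|0=1 G2=(1+0>=2)=0 G3=G2&G1=1&0=0 -> 1100
Cycle of length 2 starting at step 1 -> no fixed point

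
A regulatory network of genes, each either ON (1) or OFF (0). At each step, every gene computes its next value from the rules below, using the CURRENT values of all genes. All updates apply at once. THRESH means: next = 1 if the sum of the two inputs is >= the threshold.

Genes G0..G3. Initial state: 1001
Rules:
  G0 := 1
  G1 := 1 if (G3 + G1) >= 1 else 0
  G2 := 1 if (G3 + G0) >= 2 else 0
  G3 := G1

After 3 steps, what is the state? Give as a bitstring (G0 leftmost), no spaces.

Step 1: G0=1(const) G1=(1+0>=1)=1 G2=(1+1>=2)=1 G3=G1=0 -> 1110
Step 2: G0=1(const) G1=(0+1>=1)=1 G2=(0+1>=2)=0 G3=G1=1 -> 1101
Step 3: G0=1(const) G1=(1+1>=1)=1 G2=(1+1>=2)=1 G3=G1=1 -> 1111

1111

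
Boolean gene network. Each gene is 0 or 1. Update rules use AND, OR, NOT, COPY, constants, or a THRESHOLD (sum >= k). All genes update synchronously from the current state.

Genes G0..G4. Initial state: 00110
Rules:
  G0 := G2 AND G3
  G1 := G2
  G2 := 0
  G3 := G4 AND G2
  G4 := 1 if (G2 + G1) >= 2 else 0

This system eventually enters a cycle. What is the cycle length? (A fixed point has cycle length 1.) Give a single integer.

Answer: 1

Derivation:
Step 0: 00110
Step 1: G0=G2&G3=1&1=1 G1=G2=1 G2=0(const) G3=G4&G2=0&1=0 G4=(1+0>=2)=0 -> 11000
Step 2: G0=G2&G3=0&0=0 G1=G2=0 G2=0(const) G3=G4&G2=0&0=0 G4=(0+1>=2)=0 -> 00000
Step 3: G0=G2&G3=0&0=0 G1=G2=0 G2=0(const) G3=G4&G2=0&0=0 G4=(0+0>=2)=0 -> 00000
State from step 3 equals state from step 2 -> cycle length 1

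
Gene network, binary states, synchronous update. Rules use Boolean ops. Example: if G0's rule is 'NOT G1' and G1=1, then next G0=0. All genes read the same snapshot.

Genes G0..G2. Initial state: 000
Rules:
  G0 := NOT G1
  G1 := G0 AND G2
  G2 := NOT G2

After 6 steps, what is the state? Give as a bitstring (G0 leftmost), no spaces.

Step 1: G0=NOT G1=NOT 0=1 G1=G0&G2=0&0=0 G2=NOT G2=NOT 0=1 -> 101
Step 2: G0=NOT G1=NOT 0=1 G1=G0&G2=1&1=1 G2=NOT G2=NOT 1=0 -> 110
Step 3: G0=NOT G1=NOT 1=0 G1=G0&G2=1&0=0 G2=NOT G2=NOT 0=1 -> 001
Step 4: G0=NOT G1=NOT 0=1 G1=G0&G2=0&1=0 G2=NOT G2=NOT 1=0 -> 100
Step 5: G0=NOT G1=NOT 0=1 G1=G0&G2=1&0=0 G2=NOT G2=NOT 0=1 -> 101
Step 6: G0=NOT G1=NOT 0=1 G1=G0&G2=1&1=1 G2=NOT G2=NOT 1=0 -> 110

110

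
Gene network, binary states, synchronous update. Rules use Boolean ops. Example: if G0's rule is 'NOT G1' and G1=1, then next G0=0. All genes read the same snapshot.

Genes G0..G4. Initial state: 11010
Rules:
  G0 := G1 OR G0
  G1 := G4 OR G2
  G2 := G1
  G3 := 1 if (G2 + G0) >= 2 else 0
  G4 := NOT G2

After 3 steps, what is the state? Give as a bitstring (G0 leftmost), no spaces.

Step 1: G0=G1|G0=1|1=1 G1=G4|G2=0|0=0 G2=G1=1 G3=(0+1>=2)=0 G4=NOT G2=NOT 0=1 -> 10101
Step 2: G0=G1|G0=0|1=1 G1=G4|G2=1|1=1 G2=G1=0 G3=(1+1>=2)=1 G4=NOT G2=NOT 1=0 -> 11010
Step 3: G0=G1|G0=1|1=1 G1=G4|G2=0|0=0 G2=G1=1 G3=(0+1>=2)=0 G4=NOT G2=NOT 0=1 -> 10101

10101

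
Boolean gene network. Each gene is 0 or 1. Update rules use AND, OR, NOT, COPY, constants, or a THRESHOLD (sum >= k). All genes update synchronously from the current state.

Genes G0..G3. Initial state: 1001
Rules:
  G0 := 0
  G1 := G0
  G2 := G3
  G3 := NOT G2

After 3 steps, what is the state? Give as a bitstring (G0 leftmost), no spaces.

Step 1: G0=0(const) G1=G0=1 G2=G3=1 G3=NOT G2=NOT 0=1 -> 0111
Step 2: G0=0(const) G1=G0=0 G2=G3=1 G3=NOT G2=NOT 1=0 -> 0010
Step 3: G0=0(const) G1=G0=0 G2=G3=0 G3=NOT G2=NOT 1=0 -> 0000

0000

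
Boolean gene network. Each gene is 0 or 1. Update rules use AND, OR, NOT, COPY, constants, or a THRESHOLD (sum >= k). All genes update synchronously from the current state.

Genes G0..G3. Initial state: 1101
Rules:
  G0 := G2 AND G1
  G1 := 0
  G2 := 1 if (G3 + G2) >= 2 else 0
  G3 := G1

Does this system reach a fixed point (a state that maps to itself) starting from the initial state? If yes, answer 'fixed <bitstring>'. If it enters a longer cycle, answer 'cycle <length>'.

Answer: fixed 0000

Derivation:
Step 0: 1101
Step 1: G0=G2&G1=0&1=0 G1=0(const) G2=(1+0>=2)=0 G3=G1=1 -> 0001
Step 2: G0=G2&G1=0&0=0 G1=0(const) G2=(1+0>=2)=0 G3=G1=0 -> 0000
Step 3: G0=G2&G1=0&0=0 G1=0(const) G2=(0+0>=2)=0 G3=G1=0 -> 0000
Fixed point reached at step 2: 0000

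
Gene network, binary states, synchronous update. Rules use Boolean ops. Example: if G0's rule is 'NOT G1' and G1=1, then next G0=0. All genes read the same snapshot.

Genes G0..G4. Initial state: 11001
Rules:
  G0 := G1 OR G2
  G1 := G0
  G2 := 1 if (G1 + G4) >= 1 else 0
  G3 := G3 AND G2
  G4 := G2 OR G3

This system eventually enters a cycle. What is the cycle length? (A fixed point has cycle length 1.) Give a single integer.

Step 0: 11001
Step 1: G0=G1|G2=1|0=1 G1=G0=1 G2=(1+1>=1)=1 G3=G3&G2=0&0=0 G4=G2|G3=0|0=0 -> 11100
Step 2: G0=G1|G2=1|1=1 G1=G0=1 G2=(1+0>=1)=1 G3=G3&G2=0&1=0 G4=G2|G3=1|0=1 -> 11101
Step 3: G0=G1|G2=1|1=1 G1=G0=1 G2=(1+1>=1)=1 G3=G3&G2=0&1=0 G4=G2|G3=1|0=1 -> 11101
State from step 3 equals state from step 2 -> cycle length 1

Answer: 1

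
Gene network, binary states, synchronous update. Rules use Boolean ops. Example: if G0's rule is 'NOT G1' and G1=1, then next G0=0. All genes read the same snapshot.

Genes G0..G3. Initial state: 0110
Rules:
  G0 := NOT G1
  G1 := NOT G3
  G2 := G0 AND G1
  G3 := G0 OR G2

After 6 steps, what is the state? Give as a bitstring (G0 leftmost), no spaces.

Step 1: G0=NOT G1=NOT 1=0 G1=NOT G3=NOT 0=1 G2=G0&G1=0&1=0 G3=G0|G2=0|1=1 -> 0101
Step 2: G0=NOT G1=NOT 1=0 G1=NOT G3=NOT 1=0 G2=G0&G1=0&1=0 G3=G0|G2=0|0=0 -> 0000
Step 3: G0=NOT G1=NOT 0=1 G1=NOT G3=NOT 0=1 G2=G0&G1=0&0=0 G3=G0|G2=0|0=0 -> 1100
Step 4: G0=NOT G1=NOT 1=0 G1=NOT G3=NOT 0=1 G2=G0&G1=1&1=1 G3=G0|G2=1|0=1 -> 0111
Step 5: G0=NOT G1=NOT 1=0 G1=NOT G3=NOT 1=0 G2=G0&G1=0&1=0 G3=G0|G2=0|1=1 -> 0001
Step 6: G0=NOT G1=NOT 0=1 G1=NOT G3=NOT 1=0 G2=G0&G1=0&0=0 G3=G0|G2=0|0=0 -> 1000

1000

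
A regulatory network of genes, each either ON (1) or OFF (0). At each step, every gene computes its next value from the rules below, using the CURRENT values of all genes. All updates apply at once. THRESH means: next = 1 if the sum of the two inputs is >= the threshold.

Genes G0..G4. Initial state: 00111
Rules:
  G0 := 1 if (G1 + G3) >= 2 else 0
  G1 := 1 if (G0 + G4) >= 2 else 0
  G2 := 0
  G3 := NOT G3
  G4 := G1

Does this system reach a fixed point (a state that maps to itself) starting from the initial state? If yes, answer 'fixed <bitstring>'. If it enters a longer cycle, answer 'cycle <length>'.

Step 0: 00111
Step 1: G0=(0+1>=2)=0 G1=(0+1>=2)=0 G2=0(const) G3=NOT G3=NOT 1=0 G4=G1=0 -> 00000
Step 2: G0=(0+0>=2)=0 G1=(0+0>=2)=0 G2=0(const) G3=NOT G3=NOT 0=1 G4=G1=0 -> 00010
Step 3: G0=(0+1>=2)=0 G1=(0+0>=2)=0 G2=0(const) G3=NOT G3=NOT 1=0 G4=G1=0 -> 00000
Cycle of length 2 starting at step 1 -> no fixed point

Answer: cycle 2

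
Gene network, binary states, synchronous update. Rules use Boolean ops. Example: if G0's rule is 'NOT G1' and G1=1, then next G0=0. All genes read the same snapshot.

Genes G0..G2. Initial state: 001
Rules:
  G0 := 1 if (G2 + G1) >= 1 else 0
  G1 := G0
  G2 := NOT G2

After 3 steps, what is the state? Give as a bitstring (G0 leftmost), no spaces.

Step 1: G0=(1+0>=1)=1 G1=G0=0 G2=NOT G2=NOT 1=0 -> 100
Step 2: G0=(0+0>=1)=0 G1=G0=1 G2=NOT G2=NOT 0=1 -> 011
Step 3: G0=(1+1>=1)=1 G1=G0=0 G2=NOT G2=NOT 1=0 -> 100

100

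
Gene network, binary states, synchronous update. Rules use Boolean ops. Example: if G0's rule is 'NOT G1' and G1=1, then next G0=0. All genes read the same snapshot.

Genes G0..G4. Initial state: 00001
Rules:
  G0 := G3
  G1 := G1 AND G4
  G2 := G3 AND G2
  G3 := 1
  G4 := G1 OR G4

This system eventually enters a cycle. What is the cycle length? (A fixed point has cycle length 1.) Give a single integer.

Step 0: 00001
Step 1: G0=G3=0 G1=G1&G4=0&1=0 G2=G3&G2=0&0=0 G3=1(const) G4=G1|G4=0|1=1 -> 00011
Step 2: G0=G3=1 G1=G1&G4=0&1=0 G2=G3&G2=1&0=0 G3=1(const) G4=G1|G4=0|1=1 -> 10011
Step 3: G0=G3=1 G1=G1&G4=0&1=0 G2=G3&G2=1&0=0 G3=1(const) G4=G1|G4=0|1=1 -> 10011
State from step 3 equals state from step 2 -> cycle length 1

Answer: 1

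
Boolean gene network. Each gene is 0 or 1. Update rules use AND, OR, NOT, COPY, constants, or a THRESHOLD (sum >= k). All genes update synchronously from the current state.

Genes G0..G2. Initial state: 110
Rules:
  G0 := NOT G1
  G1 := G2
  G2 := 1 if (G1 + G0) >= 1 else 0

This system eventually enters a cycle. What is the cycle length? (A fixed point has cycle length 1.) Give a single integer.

Step 0: 110
Step 1: G0=NOT G1=NOT 1=0 G1=G2=0 G2=(1+1>=1)=1 -> 001
Step 2: G0=NOT G1=NOT 0=1 G1=G2=1 G2=(0+0>=1)=0 -> 110
State from step 2 equals state from step 0 -> cycle length 2

Answer: 2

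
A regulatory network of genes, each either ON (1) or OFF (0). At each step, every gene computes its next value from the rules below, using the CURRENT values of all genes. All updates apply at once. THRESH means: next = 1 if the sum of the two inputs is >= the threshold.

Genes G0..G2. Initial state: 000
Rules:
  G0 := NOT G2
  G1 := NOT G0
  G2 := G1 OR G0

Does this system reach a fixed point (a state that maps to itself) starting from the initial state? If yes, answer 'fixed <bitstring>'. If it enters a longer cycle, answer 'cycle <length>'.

Step 0: 000
Step 1: G0=NOT G2=NOT 0=1 G1=NOT G0=NOT 0=1 G2=G1|G0=0|0=0 -> 110
Step 2: G0=NOT G2=NOT 0=1 G1=NOT G0=NOT 1=0 G2=G1|G0=1|1=1 -> 101
Step 3: G0=NOT G2=NOT 1=0 G1=NOT G0=NOT 1=0 G2=G1|G0=0|1=1 -> 001
Step 4: G0=NOT G2=NOT 1=0 G1=NOT G0=NOT 0=1 G2=G1|G0=0|0=0 -> 010
Step 5: G0=NOT G2=NOT 0=1 G1=NOT G0=NOT 0=1 G2=G1|G0=1|0=1 -> 111
Step 6: G0=NOT G2=NOT 1=0 G1=NOT G0=NOT 1=0 G2=G1|G0=1|1=1 -> 001
Cycle of length 3 starting at step 3 -> no fixed point

Answer: cycle 3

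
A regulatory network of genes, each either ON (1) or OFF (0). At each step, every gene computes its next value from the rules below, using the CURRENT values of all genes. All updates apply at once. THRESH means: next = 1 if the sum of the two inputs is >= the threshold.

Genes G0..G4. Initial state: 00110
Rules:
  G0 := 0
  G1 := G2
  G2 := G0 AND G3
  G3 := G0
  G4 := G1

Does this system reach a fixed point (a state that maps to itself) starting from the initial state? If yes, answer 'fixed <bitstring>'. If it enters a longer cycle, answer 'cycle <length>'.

Answer: fixed 00000

Derivation:
Step 0: 00110
Step 1: G0=0(const) G1=G2=1 G2=G0&G3=0&1=0 G3=G0=0 G4=G1=0 -> 01000
Step 2: G0=0(const) G1=G2=0 G2=G0&G3=0&0=0 G3=G0=0 G4=G1=1 -> 00001
Step 3: G0=0(const) G1=G2=0 G2=G0&G3=0&0=0 G3=G0=0 G4=G1=0 -> 00000
Step 4: G0=0(const) G1=G2=0 G2=G0&G3=0&0=0 G3=G0=0 G4=G1=0 -> 00000
Fixed point reached at step 3: 00000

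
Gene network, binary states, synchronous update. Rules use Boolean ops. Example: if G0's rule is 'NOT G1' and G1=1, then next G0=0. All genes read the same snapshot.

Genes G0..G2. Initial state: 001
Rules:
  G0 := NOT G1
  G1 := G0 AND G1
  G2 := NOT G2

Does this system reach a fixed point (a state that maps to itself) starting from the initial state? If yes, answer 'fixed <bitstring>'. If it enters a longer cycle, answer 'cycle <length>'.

Answer: cycle 2

Derivation:
Step 0: 001
Step 1: G0=NOT G1=NOT 0=1 G1=G0&G1=0&0=0 G2=NOT G2=NOT 1=0 -> 100
Step 2: G0=NOT G1=NOT 0=1 G1=G0&G1=1&0=0 G2=NOT G2=NOT 0=1 -> 101
Step 3: G0=NOT G1=NOT 0=1 G1=G0&G1=1&0=0 G2=NOT G2=NOT 1=0 -> 100
Cycle of length 2 starting at step 1 -> no fixed point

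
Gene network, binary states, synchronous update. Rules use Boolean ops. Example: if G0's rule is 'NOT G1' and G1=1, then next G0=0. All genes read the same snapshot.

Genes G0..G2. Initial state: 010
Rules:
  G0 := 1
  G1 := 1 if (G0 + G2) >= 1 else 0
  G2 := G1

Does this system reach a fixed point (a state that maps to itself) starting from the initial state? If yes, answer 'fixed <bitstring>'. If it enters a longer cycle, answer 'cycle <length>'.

Step 0: 010
Step 1: G0=1(const) G1=(0+0>=1)=0 G2=G1=1 -> 101
Step 2: G0=1(const) G1=(1+1>=1)=1 G2=G1=0 -> 110
Step 3: G0=1(const) G1=(1+0>=1)=1 G2=G1=1 -> 111
Step 4: G0=1(const) G1=(1+1>=1)=1 G2=G1=1 -> 111
Fixed point reached at step 3: 111

Answer: fixed 111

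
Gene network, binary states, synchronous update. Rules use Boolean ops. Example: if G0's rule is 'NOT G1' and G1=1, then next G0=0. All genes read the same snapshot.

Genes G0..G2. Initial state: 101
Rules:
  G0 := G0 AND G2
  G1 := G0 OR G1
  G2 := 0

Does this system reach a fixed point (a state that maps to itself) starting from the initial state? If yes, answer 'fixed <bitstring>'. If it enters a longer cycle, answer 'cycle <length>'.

Answer: fixed 010

Derivation:
Step 0: 101
Step 1: G0=G0&G2=1&1=1 G1=G0|G1=1|0=1 G2=0(const) -> 110
Step 2: G0=G0&G2=1&0=0 G1=G0|G1=1|1=1 G2=0(const) -> 010
Step 3: G0=G0&G2=0&0=0 G1=G0|G1=0|1=1 G2=0(const) -> 010
Fixed point reached at step 2: 010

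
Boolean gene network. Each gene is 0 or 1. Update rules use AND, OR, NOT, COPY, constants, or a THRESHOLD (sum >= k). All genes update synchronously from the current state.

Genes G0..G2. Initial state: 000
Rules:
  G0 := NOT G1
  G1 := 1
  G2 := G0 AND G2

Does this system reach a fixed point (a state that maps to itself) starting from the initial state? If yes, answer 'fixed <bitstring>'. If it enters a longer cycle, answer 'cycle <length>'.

Answer: fixed 010

Derivation:
Step 0: 000
Step 1: G0=NOT G1=NOT 0=1 G1=1(const) G2=G0&G2=0&0=0 -> 110
Step 2: G0=NOT G1=NOT 1=0 G1=1(const) G2=G0&G2=1&0=0 -> 010
Step 3: G0=NOT G1=NOT 1=0 G1=1(const) G2=G0&G2=0&0=0 -> 010
Fixed point reached at step 2: 010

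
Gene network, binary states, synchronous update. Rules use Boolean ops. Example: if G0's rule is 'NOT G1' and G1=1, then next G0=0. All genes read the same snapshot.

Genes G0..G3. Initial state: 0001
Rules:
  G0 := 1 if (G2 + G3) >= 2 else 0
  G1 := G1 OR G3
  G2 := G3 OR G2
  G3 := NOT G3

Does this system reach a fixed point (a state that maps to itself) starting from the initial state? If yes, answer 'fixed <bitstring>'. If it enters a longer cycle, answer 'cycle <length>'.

Answer: cycle 2

Derivation:
Step 0: 0001
Step 1: G0=(0+1>=2)=0 G1=G1|G3=0|1=1 G2=G3|G2=1|0=1 G3=NOT G3=NOT 1=0 -> 0110
Step 2: G0=(1+0>=2)=0 G1=G1|G3=1|0=1 G2=G3|G2=0|1=1 G3=NOT G3=NOT 0=1 -> 0111
Step 3: G0=(1+1>=2)=1 G1=G1|G3=1|1=1 G2=G3|G2=1|1=1 G3=NOT G3=NOT 1=0 -> 1110
Step 4: G0=(1+0>=2)=0 G1=G1|G3=1|0=1 G2=G3|G2=0|1=1 G3=NOT G3=NOT 0=1 -> 0111
Cycle of length 2 starting at step 2 -> no fixed point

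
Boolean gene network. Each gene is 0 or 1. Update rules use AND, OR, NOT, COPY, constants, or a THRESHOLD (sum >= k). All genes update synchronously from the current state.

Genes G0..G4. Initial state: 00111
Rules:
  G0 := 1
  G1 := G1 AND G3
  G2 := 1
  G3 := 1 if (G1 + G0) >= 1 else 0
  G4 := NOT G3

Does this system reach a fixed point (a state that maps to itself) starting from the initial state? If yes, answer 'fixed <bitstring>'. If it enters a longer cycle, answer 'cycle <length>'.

Step 0: 00111
Step 1: G0=1(const) G1=G1&G3=0&1=0 G2=1(const) G3=(0+0>=1)=0 G4=NOT G3=NOT 1=0 -> 10100
Step 2: G0=1(const) G1=G1&G3=0&0=0 G2=1(const) G3=(0+1>=1)=1 G4=NOT G3=NOT 0=1 -> 10111
Step 3: G0=1(const) G1=G1&G3=0&1=0 G2=1(const) G3=(0+1>=1)=1 G4=NOT G3=NOT 1=0 -> 10110
Step 4: G0=1(const) G1=G1&G3=0&1=0 G2=1(const) G3=(0+1>=1)=1 G4=NOT G3=NOT 1=0 -> 10110
Fixed point reached at step 3: 10110

Answer: fixed 10110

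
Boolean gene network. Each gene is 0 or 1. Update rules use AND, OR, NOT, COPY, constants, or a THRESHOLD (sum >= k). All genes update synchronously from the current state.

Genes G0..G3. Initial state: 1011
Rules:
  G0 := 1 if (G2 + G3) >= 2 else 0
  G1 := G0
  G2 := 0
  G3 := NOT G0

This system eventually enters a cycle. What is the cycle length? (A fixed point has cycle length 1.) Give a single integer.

Answer: 1

Derivation:
Step 0: 1011
Step 1: G0=(1+1>=2)=1 G1=G0=1 G2=0(const) G3=NOT G0=NOT 1=0 -> 1100
Step 2: G0=(0+0>=2)=0 G1=G0=1 G2=0(const) G3=NOT G0=NOT 1=0 -> 0100
Step 3: G0=(0+0>=2)=0 G1=G0=0 G2=0(const) G3=NOT G0=NOT 0=1 -> 0001
Step 4: G0=(0+1>=2)=0 G1=G0=0 G2=0(const) G3=NOT G0=NOT 0=1 -> 0001
State from step 4 equals state from step 3 -> cycle length 1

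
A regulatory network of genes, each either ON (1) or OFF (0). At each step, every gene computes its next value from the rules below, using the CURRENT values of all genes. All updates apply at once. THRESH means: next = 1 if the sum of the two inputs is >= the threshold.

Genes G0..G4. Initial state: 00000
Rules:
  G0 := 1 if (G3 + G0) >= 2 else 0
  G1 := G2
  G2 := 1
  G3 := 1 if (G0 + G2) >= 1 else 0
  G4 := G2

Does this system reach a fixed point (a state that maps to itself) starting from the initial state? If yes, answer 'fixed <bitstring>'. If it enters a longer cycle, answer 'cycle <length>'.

Answer: fixed 01111

Derivation:
Step 0: 00000
Step 1: G0=(0+0>=2)=0 G1=G2=0 G2=1(const) G3=(0+0>=1)=0 G4=G2=0 -> 00100
Step 2: G0=(0+0>=2)=0 G1=G2=1 G2=1(const) G3=(0+1>=1)=1 G4=G2=1 -> 01111
Step 3: G0=(1+0>=2)=0 G1=G2=1 G2=1(const) G3=(0+1>=1)=1 G4=G2=1 -> 01111
Fixed point reached at step 2: 01111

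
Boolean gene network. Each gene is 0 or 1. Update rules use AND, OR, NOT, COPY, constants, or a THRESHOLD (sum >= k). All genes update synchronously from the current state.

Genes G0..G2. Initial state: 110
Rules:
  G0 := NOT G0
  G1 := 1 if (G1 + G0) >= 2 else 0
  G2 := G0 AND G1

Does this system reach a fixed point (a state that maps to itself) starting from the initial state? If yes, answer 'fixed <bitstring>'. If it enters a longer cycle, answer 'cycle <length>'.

Answer: cycle 2

Derivation:
Step 0: 110
Step 1: G0=NOT G0=NOT 1=0 G1=(1+1>=2)=1 G2=G0&G1=1&1=1 -> 011
Step 2: G0=NOT G0=NOT 0=1 G1=(1+0>=2)=0 G2=G0&G1=0&1=0 -> 100
Step 3: G0=NOT G0=NOT 1=0 G1=(0+1>=2)=0 G2=G0&G1=1&0=0 -> 000
Step 4: G0=NOT G0=NOT 0=1 G1=(0+0>=2)=0 G2=G0&G1=0&0=0 -> 100
Cycle of length 2 starting at step 2 -> no fixed point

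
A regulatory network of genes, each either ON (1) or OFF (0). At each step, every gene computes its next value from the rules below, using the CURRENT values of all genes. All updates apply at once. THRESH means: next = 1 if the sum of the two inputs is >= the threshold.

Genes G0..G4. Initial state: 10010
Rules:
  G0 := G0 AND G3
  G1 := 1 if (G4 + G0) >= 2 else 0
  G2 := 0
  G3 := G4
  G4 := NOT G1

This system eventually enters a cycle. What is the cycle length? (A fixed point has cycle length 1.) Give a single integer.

Answer: 1

Derivation:
Step 0: 10010
Step 1: G0=G0&G3=1&1=1 G1=(0+1>=2)=0 G2=0(const) G3=G4=0 G4=NOT G1=NOT 0=1 -> 10001
Step 2: G0=G0&G3=1&0=0 G1=(1+1>=2)=1 G2=0(const) G3=G4=1 G4=NOT G1=NOT 0=1 -> 01011
Step 3: G0=G0&G3=0&1=0 G1=(1+0>=2)=0 G2=0(const) G3=G4=1 G4=NOT G1=NOT 1=0 -> 00010
Step 4: G0=G0&G3=0&1=0 G1=(0+0>=2)=0 G2=0(const) G3=G4=0 G4=NOT G1=NOT 0=1 -> 00001
Step 5: G0=G0&G3=0&0=0 G1=(1+0>=2)=0 G2=0(const) G3=G4=1 G4=NOT G1=NOT 0=1 -> 00011
Step 6: G0=G0&G3=0&1=0 G1=(1+0>=2)=0 G2=0(const) G3=G4=1 G4=NOT G1=NOT 0=1 -> 00011
State from step 6 equals state from step 5 -> cycle length 1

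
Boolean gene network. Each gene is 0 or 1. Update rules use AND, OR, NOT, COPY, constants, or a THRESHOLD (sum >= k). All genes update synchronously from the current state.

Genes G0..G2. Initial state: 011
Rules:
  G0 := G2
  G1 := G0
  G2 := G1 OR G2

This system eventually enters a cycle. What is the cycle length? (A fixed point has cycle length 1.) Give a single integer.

Answer: 1

Derivation:
Step 0: 011
Step 1: G0=G2=1 G1=G0=0 G2=G1|G2=1|1=1 -> 101
Step 2: G0=G2=1 G1=G0=1 G2=G1|G2=0|1=1 -> 111
Step 3: G0=G2=1 G1=G0=1 G2=G1|G2=1|1=1 -> 111
State from step 3 equals state from step 2 -> cycle length 1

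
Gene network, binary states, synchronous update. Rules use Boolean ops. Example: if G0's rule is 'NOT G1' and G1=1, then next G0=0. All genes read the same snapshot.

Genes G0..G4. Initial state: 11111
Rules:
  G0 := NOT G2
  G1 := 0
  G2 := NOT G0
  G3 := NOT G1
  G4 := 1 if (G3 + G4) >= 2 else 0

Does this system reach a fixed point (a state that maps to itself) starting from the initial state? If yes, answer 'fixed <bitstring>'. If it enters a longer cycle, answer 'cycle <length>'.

Step 0: 11111
Step 1: G0=NOT G2=NOT 1=0 G1=0(const) G2=NOT G0=NOT 1=0 G3=NOT G1=NOT 1=0 G4=(1+1>=2)=1 -> 00001
Step 2: G0=NOT G2=NOT 0=1 G1=0(const) G2=NOT G0=NOT 0=1 G3=NOT G1=NOT 0=1 G4=(0+1>=2)=0 -> 10110
Step 3: G0=NOT G2=NOT 1=0 G1=0(const) G2=NOT G0=NOT 1=0 G3=NOT G1=NOT 0=1 G4=(1+0>=2)=0 -> 00010
Step 4: G0=NOT G2=NOT 0=1 G1=0(const) G2=NOT G0=NOT 0=1 G3=NOT G1=NOT 0=1 G4=(1+0>=2)=0 -> 10110
Cycle of length 2 starting at step 2 -> no fixed point

Answer: cycle 2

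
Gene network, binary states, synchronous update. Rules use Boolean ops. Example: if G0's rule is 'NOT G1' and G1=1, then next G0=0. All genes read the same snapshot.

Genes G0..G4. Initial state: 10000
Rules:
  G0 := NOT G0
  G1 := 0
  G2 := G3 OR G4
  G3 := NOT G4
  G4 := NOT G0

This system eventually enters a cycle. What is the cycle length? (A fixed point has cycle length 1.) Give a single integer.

Step 0: 10000
Step 1: G0=NOT G0=NOT 1=0 G1=0(const) G2=G3|G4=0|0=0 G3=NOT G4=NOT 0=1 G4=NOT G0=NOT 1=0 -> 00010
Step 2: G0=NOT G0=NOT 0=1 G1=0(const) G2=G3|G4=1|0=1 G3=NOT G4=NOT 0=1 G4=NOT G0=NOT 0=1 -> 10111
Step 3: G0=NOT G0=NOT 1=0 G1=0(const) G2=G3|G4=1|1=1 G3=NOT G4=NOT 1=0 G4=NOT G0=NOT 1=0 -> 00100
Step 4: G0=NOT G0=NOT 0=1 G1=0(const) G2=G3|G4=0|0=0 G3=NOT G4=NOT 0=1 G4=NOT G0=NOT 0=1 -> 10011
Step 5: G0=NOT G0=NOT 1=0 G1=0(const) G2=G3|G4=1|1=1 G3=NOT G4=NOT 1=0 G4=NOT G0=NOT 1=0 -> 00100
State from step 5 equals state from step 3 -> cycle length 2

Answer: 2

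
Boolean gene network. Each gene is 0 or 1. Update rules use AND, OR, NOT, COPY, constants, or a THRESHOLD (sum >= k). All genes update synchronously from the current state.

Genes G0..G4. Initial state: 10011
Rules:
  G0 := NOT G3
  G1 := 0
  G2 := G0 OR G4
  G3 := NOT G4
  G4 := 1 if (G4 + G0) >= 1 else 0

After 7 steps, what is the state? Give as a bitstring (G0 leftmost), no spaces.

Step 1: G0=NOT G3=NOT 1=0 G1=0(const) G2=G0|G4=1|1=1 G3=NOT G4=NOT 1=0 G4=(1+1>=1)=1 -> 00101
Step 2: G0=NOT G3=NOT 0=1 G1=0(const) G2=G0|G4=0|1=1 G3=NOT G4=NOT 1=0 G4=(1+0>=1)=1 -> 10101
Step 3: G0=NOT G3=NOT 0=1 G1=0(const) G2=G0|G4=1|1=1 G3=NOT G4=NOT 1=0 G4=(1+1>=1)=1 -> 10101
Step 4: G0=NOT G3=NOT 0=1 G1=0(const) G2=G0|G4=1|1=1 G3=NOT G4=NOT 1=0 G4=(1+1>=1)=1 -> 10101
Step 5: G0=NOT G3=NOT 0=1 G1=0(const) G2=G0|G4=1|1=1 G3=NOT G4=NOT 1=0 G4=(1+1>=1)=1 -> 10101
Step 6: G0=NOT G3=NOT 0=1 G1=0(const) G2=G0|G4=1|1=1 G3=NOT G4=NOT 1=0 G4=(1+1>=1)=1 -> 10101
Step 7: G0=NOT G3=NOT 0=1 G1=0(const) G2=G0|G4=1|1=1 G3=NOT G4=NOT 1=0 G4=(1+1>=1)=1 -> 10101

10101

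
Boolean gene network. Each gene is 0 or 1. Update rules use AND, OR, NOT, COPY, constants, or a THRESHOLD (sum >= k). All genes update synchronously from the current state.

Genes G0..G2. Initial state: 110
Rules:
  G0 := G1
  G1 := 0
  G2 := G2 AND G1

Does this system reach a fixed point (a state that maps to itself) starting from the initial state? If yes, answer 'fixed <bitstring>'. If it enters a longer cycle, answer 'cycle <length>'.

Step 0: 110
Step 1: G0=G1=1 G1=0(const) G2=G2&G1=0&1=0 -> 100
Step 2: G0=G1=0 G1=0(const) G2=G2&G1=0&0=0 -> 000
Step 3: G0=G1=0 G1=0(const) G2=G2&G1=0&0=0 -> 000
Fixed point reached at step 2: 000

Answer: fixed 000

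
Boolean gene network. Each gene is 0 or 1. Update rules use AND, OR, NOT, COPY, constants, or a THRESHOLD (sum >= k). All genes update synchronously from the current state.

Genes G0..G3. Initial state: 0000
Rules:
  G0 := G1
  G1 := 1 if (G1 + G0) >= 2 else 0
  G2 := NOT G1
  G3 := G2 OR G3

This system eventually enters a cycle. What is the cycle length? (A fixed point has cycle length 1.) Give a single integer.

Step 0: 0000
Step 1: G0=G1=0 G1=(0+0>=2)=0 G2=NOT G1=NOT 0=1 G3=G2|G3=0|0=0 -> 0010
Step 2: G0=G1=0 G1=(0+0>=2)=0 G2=NOT G1=NOT 0=1 G3=G2|G3=1|0=1 -> 0011
Step 3: G0=G1=0 G1=(0+0>=2)=0 G2=NOT G1=NOT 0=1 G3=G2|G3=1|1=1 -> 0011
State from step 3 equals state from step 2 -> cycle length 1

Answer: 1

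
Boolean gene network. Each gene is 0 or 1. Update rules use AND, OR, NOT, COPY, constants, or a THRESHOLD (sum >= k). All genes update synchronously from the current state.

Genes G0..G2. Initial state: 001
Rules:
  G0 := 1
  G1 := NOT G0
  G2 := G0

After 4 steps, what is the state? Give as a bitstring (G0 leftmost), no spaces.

Step 1: G0=1(const) G1=NOT G0=NOT 0=1 G2=G0=0 -> 110
Step 2: G0=1(const) G1=NOT G0=NOT 1=0 G2=G0=1 -> 101
Step 3: G0=1(const) G1=NOT G0=NOT 1=0 G2=G0=1 -> 101
Step 4: G0=1(const) G1=NOT G0=NOT 1=0 G2=G0=1 -> 101

101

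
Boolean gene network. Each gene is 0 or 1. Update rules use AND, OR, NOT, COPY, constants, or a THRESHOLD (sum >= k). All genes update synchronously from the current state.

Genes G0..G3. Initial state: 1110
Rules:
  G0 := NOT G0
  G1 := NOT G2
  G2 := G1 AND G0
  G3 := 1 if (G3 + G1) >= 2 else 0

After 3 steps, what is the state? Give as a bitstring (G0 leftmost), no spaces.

Step 1: G0=NOT G0=NOT 1=0 G1=NOT G2=NOT 1=0 G2=G1&G0=1&1=1 G3=(0+1>=2)=0 -> 0010
Step 2: G0=NOT G0=NOT 0=1 G1=NOT G2=NOT 1=0 G2=G1&G0=0&0=0 G3=(0+0>=2)=0 -> 1000
Step 3: G0=NOT G0=NOT 1=0 G1=NOT G2=NOT 0=1 G2=G1&G0=0&1=0 G3=(0+0>=2)=0 -> 0100

0100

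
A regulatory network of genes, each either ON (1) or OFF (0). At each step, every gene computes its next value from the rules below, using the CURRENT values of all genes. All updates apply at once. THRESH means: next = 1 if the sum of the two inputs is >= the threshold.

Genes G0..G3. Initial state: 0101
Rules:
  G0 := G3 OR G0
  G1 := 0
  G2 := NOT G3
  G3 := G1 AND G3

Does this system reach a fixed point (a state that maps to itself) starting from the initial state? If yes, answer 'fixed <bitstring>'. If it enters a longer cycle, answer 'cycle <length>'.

Answer: fixed 1010

Derivation:
Step 0: 0101
Step 1: G0=G3|G0=1|0=1 G1=0(const) G2=NOT G3=NOT 1=0 G3=G1&G3=1&1=1 -> 1001
Step 2: G0=G3|G0=1|1=1 G1=0(const) G2=NOT G3=NOT 1=0 G3=G1&G3=0&1=0 -> 1000
Step 3: G0=G3|G0=0|1=1 G1=0(const) G2=NOT G3=NOT 0=1 G3=G1&G3=0&0=0 -> 1010
Step 4: G0=G3|G0=0|1=1 G1=0(const) G2=NOT G3=NOT 0=1 G3=G1&G3=0&0=0 -> 1010
Fixed point reached at step 3: 1010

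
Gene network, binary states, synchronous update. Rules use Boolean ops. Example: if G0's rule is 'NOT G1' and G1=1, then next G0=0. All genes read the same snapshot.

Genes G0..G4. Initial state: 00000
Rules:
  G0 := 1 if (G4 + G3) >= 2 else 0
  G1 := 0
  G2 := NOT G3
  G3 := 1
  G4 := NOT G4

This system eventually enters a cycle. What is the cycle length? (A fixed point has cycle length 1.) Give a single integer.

Answer: 2

Derivation:
Step 0: 00000
Step 1: G0=(0+0>=2)=0 G1=0(const) G2=NOT G3=NOT 0=1 G3=1(const) G4=NOT G4=NOT 0=1 -> 00111
Step 2: G0=(1+1>=2)=1 G1=0(const) G2=NOT G3=NOT 1=0 G3=1(const) G4=NOT G4=NOT 1=0 -> 10010
Step 3: G0=(0+1>=2)=0 G1=0(const) G2=NOT G3=NOT 1=0 G3=1(const) G4=NOT G4=NOT 0=1 -> 00011
Step 4: G0=(1+1>=2)=1 G1=0(const) G2=NOT G3=NOT 1=0 G3=1(const) G4=NOT G4=NOT 1=0 -> 10010
State from step 4 equals state from step 2 -> cycle length 2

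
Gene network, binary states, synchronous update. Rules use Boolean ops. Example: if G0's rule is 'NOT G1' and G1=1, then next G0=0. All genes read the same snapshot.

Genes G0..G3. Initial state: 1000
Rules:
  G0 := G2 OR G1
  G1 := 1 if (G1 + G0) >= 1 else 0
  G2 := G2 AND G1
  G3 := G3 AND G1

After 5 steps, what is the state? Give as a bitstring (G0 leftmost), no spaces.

Step 1: G0=G2|G1=0|0=0 G1=(0+1>=1)=1 G2=G2&G1=0&0=0 G3=G3&G1=0&0=0 -> 0100
Step 2: G0=G2|G1=0|1=1 G1=(1+0>=1)=1 G2=G2&G1=0&1=0 G3=G3&G1=0&1=0 -> 1100
Step 3: G0=G2|G1=0|1=1 G1=(1+1>=1)=1 G2=G2&G1=0&1=0 G3=G3&G1=0&1=0 -> 1100
Step 4: G0=G2|G1=0|1=1 G1=(1+1>=1)=1 G2=G2&G1=0&1=0 G3=G3&G1=0&1=0 -> 1100
Step 5: G0=G2|G1=0|1=1 G1=(1+1>=1)=1 G2=G2&G1=0&1=0 G3=G3&G1=0&1=0 -> 1100

1100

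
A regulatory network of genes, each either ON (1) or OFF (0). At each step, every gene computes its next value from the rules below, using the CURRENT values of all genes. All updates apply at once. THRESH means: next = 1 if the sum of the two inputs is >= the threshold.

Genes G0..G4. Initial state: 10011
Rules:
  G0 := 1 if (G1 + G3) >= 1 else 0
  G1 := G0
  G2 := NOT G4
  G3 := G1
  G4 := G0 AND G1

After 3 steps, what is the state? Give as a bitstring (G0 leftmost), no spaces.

Step 1: G0=(0+1>=1)=1 G1=G0=1 G2=NOT G4=NOT 1=0 G3=G1=0 G4=G0&G1=1&0=0 -> 11000
Step 2: G0=(1+0>=1)=1 G1=G0=1 G2=NOT G4=NOT 0=1 G3=G1=1 G4=G0&G1=1&1=1 -> 11111
Step 3: G0=(1+1>=1)=1 G1=G0=1 G2=NOT G4=NOT 1=0 G3=G1=1 G4=G0&G1=1&1=1 -> 11011

11011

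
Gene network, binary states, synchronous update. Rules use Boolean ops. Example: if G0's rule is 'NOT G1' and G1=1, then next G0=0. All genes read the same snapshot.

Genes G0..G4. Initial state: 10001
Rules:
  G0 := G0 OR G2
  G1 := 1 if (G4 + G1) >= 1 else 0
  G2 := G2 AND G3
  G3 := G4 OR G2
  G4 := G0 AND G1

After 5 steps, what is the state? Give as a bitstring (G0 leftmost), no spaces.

Step 1: G0=G0|G2=1|0=1 G1=(1+0>=1)=1 G2=G2&G3=0&0=0 G3=G4|G2=1|0=1 G4=G0&G1=1&0=0 -> 11010
Step 2: G0=G0|G2=1|0=1 G1=(0+1>=1)=1 G2=G2&G3=0&1=0 G3=G4|G2=0|0=0 G4=G0&G1=1&1=1 -> 11001
Step 3: G0=G0|G2=1|0=1 G1=(1+1>=1)=1 G2=G2&G3=0&0=0 G3=G4|G2=1|0=1 G4=G0&G1=1&1=1 -> 11011
Step 4: G0=G0|G2=1|0=1 G1=(1+1>=1)=1 G2=G2&G3=0&1=0 G3=G4|G2=1|0=1 G4=G0&G1=1&1=1 -> 11011
Step 5: G0=G0|G2=1|0=1 G1=(1+1>=1)=1 G2=G2&G3=0&1=0 G3=G4|G2=1|0=1 G4=G0&G1=1&1=1 -> 11011

11011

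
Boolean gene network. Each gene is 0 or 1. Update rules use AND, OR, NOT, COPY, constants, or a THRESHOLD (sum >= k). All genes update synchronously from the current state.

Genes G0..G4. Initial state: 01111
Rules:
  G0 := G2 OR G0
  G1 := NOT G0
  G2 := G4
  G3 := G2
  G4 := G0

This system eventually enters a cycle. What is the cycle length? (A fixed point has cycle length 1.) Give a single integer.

Step 0: 01111
Step 1: G0=G2|G0=1|0=1 G1=NOT G0=NOT 0=1 G2=G4=1 G3=G2=1 G4=G0=0 -> 11110
Step 2: G0=G2|G0=1|1=1 G1=NOT G0=NOT 1=0 G2=G4=0 G3=G2=1 G4=G0=1 -> 10011
Step 3: G0=G2|G0=0|1=1 G1=NOT G0=NOT 1=0 G2=G4=1 G3=G2=0 G4=G0=1 -> 10101
Step 4: G0=G2|G0=1|1=1 G1=NOT G0=NOT 1=0 G2=G4=1 G3=G2=1 G4=G0=1 -> 10111
Step 5: G0=G2|G0=1|1=1 G1=NOT G0=NOT 1=0 G2=G4=1 G3=G2=1 G4=G0=1 -> 10111
State from step 5 equals state from step 4 -> cycle length 1

Answer: 1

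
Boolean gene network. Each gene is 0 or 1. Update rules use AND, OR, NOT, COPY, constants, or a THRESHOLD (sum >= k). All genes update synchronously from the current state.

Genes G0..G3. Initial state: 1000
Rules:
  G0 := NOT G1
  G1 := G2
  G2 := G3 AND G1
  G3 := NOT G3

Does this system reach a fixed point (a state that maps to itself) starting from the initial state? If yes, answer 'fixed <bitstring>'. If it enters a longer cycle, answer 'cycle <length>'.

Step 0: 1000
Step 1: G0=NOT G1=NOT 0=1 G1=G2=0 G2=G3&G1=0&0=0 G3=NOT G3=NOT 0=1 -> 1001
Step 2: G0=NOT G1=NOT 0=1 G1=G2=0 G2=G3&G1=1&0=0 G3=NOT G3=NOT 1=0 -> 1000
Cycle of length 2 starting at step 0 -> no fixed point

Answer: cycle 2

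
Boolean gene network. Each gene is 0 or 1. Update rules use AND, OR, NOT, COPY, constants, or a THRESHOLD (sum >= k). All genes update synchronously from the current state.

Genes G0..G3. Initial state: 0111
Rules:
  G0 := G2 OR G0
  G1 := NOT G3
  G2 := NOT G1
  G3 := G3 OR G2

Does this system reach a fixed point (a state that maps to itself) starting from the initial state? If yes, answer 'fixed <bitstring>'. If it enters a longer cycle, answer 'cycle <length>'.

Step 0: 0111
Step 1: G0=G2|G0=1|0=1 G1=NOT G3=NOT 1=0 G2=NOT G1=NOT 1=0 G3=G3|G2=1|1=1 -> 1001
Step 2: G0=G2|G0=0|1=1 G1=NOT G3=NOT 1=0 G2=NOT G1=NOT 0=1 G3=G3|G2=1|0=1 -> 1011
Step 3: G0=G2|G0=1|1=1 G1=NOT G3=NOT 1=0 G2=NOT G1=NOT 0=1 G3=G3|G2=1|1=1 -> 1011
Fixed point reached at step 2: 1011

Answer: fixed 1011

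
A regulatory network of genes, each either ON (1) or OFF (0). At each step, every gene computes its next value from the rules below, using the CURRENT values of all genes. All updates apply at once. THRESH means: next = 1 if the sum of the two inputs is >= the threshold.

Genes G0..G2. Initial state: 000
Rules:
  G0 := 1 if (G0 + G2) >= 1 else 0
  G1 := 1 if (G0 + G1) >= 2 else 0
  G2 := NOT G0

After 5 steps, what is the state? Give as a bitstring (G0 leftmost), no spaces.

Step 1: G0=(0+0>=1)=0 G1=(0+0>=2)=0 G2=NOT G0=NOT 0=1 -> 001
Step 2: G0=(0+1>=1)=1 G1=(0+0>=2)=0 G2=NOT G0=NOT 0=1 -> 101
Step 3: G0=(1+1>=1)=1 G1=(1+0>=2)=0 G2=NOT G0=NOT 1=0 -> 100
Step 4: G0=(1+0>=1)=1 G1=(1+0>=2)=0 G2=NOT G0=NOT 1=0 -> 100
Step 5: G0=(1+0>=1)=1 G1=(1+0>=2)=0 G2=NOT G0=NOT 1=0 -> 100

100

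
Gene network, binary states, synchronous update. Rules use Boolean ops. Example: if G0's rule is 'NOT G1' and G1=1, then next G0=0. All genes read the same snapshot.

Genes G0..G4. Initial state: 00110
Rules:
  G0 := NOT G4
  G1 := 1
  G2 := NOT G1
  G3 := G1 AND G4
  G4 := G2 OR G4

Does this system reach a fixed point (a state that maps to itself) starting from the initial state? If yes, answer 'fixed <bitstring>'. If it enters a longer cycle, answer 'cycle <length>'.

Step 0: 00110
Step 1: G0=NOT G4=NOT 0=1 G1=1(const) G2=NOT G1=NOT 0=1 G3=G1&G4=0&0=0 G4=G2|G4=1|0=1 -> 11101
Step 2: G0=NOT G4=NOT 1=0 G1=1(const) G2=NOT G1=NOT 1=0 G3=G1&G4=1&1=1 G4=G2|G4=1|1=1 -> 01011
Step 3: G0=NOT G4=NOT 1=0 G1=1(const) G2=NOT G1=NOT 1=0 G3=G1&G4=1&1=1 G4=G2|G4=0|1=1 -> 01011
Fixed point reached at step 2: 01011

Answer: fixed 01011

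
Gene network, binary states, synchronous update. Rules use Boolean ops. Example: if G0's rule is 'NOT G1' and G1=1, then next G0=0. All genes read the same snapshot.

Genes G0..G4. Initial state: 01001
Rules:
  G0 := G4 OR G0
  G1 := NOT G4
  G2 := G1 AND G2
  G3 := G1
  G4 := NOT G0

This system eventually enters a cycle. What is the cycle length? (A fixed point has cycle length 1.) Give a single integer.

Answer: 1

Derivation:
Step 0: 01001
Step 1: G0=G4|G0=1|0=1 G1=NOT G4=NOT 1=0 G2=G1&G2=1&0=0 G3=G1=1 G4=NOT G0=NOT 0=1 -> 10011
Step 2: G0=G4|G0=1|1=1 G1=NOT G4=NOT 1=0 G2=G1&G2=0&0=0 G3=G1=0 G4=NOT G0=NOT 1=0 -> 10000
Step 3: G0=G4|G0=0|1=1 G1=NOT G4=NOT 0=1 G2=G1&G2=0&0=0 G3=G1=0 G4=NOT G0=NOT 1=0 -> 11000
Step 4: G0=G4|G0=0|1=1 G1=NOT G4=NOT 0=1 G2=G1&G2=1&0=0 G3=G1=1 G4=NOT G0=NOT 1=0 -> 11010
Step 5: G0=G4|G0=0|1=1 G1=NOT G4=NOT 0=1 G2=G1&G2=1&0=0 G3=G1=1 G4=NOT G0=NOT 1=0 -> 11010
State from step 5 equals state from step 4 -> cycle length 1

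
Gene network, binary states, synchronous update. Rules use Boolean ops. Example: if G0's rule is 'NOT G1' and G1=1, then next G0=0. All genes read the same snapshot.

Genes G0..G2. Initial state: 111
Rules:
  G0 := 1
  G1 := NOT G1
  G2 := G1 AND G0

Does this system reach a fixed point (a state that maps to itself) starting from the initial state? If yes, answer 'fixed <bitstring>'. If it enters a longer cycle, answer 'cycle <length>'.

Answer: cycle 2

Derivation:
Step 0: 111
Step 1: G0=1(const) G1=NOT G1=NOT 1=0 G2=G1&G0=1&1=1 -> 101
Step 2: G0=1(const) G1=NOT G1=NOT 0=1 G2=G1&G0=0&1=0 -> 110
Step 3: G0=1(const) G1=NOT G1=NOT 1=0 G2=G1&G0=1&1=1 -> 101
Cycle of length 2 starting at step 1 -> no fixed point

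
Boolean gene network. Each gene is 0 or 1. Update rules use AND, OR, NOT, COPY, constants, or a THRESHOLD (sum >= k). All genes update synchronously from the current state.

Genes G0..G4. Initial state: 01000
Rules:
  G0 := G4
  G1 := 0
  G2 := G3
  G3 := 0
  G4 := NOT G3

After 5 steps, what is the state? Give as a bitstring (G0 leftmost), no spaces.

Step 1: G0=G4=0 G1=0(const) G2=G3=0 G3=0(const) G4=NOT G3=NOT 0=1 -> 00001
Step 2: G0=G4=1 G1=0(const) G2=G3=0 G3=0(const) G4=NOT G3=NOT 0=1 -> 10001
Step 3: G0=G4=1 G1=0(const) G2=G3=0 G3=0(const) G4=NOT G3=NOT 0=1 -> 10001
Step 4: G0=G4=1 G1=0(const) G2=G3=0 G3=0(const) G4=NOT G3=NOT 0=1 -> 10001
Step 5: G0=G4=1 G1=0(const) G2=G3=0 G3=0(const) G4=NOT G3=NOT 0=1 -> 10001

10001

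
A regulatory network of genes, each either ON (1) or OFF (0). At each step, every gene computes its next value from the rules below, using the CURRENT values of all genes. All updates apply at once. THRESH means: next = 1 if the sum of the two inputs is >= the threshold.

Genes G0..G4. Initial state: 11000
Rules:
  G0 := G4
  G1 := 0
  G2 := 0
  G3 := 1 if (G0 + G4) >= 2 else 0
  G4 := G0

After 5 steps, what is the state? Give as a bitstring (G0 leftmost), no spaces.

Step 1: G0=G4=0 G1=0(const) G2=0(const) G3=(1+0>=2)=0 G4=G0=1 -> 00001
Step 2: G0=G4=1 G1=0(const) G2=0(const) G3=(0+1>=2)=0 G4=G0=0 -> 10000
Step 3: G0=G4=0 G1=0(const) G2=0(const) G3=(1+0>=2)=0 G4=G0=1 -> 00001
Step 4: G0=G4=1 G1=0(const) G2=0(const) G3=(0+1>=2)=0 G4=G0=0 -> 10000
Step 5: G0=G4=0 G1=0(const) G2=0(const) G3=(1+0>=2)=0 G4=G0=1 -> 00001

00001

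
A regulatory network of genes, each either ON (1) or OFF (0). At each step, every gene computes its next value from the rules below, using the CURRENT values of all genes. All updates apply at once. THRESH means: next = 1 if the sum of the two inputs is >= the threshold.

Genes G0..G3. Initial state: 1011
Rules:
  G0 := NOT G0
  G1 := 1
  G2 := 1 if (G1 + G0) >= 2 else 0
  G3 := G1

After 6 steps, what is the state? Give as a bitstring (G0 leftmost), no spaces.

Step 1: G0=NOT G0=NOT 1=0 G1=1(const) G2=(0+1>=2)=0 G3=G1=0 -> 0100
Step 2: G0=NOT G0=NOT 0=1 G1=1(const) G2=(1+0>=2)=0 G3=G1=1 -> 1101
Step 3: G0=NOT G0=NOT 1=0 G1=1(const) G2=(1+1>=2)=1 G3=G1=1 -> 0111
Step 4: G0=NOT G0=NOT 0=1 G1=1(const) G2=(1+0>=2)=0 G3=G1=1 -> 1101
Step 5: G0=NOT G0=NOT 1=0 G1=1(const) G2=(1+1>=2)=1 G3=G1=1 -> 0111
Step 6: G0=NOT G0=NOT 0=1 G1=1(const) G2=(1+0>=2)=0 G3=G1=1 -> 1101

1101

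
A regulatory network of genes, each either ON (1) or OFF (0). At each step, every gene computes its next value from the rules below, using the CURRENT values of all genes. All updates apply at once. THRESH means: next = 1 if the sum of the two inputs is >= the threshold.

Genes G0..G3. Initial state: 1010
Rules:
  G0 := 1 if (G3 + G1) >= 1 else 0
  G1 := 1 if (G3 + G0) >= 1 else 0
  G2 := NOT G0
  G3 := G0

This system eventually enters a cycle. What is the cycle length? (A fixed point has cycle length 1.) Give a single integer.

Step 0: 1010
Step 1: G0=(0+0>=1)=0 G1=(0+1>=1)=1 G2=NOT G0=NOT 1=0 G3=G0=1 -> 0101
Step 2: G0=(1+1>=1)=1 G1=(1+0>=1)=1 G2=NOT G0=NOT 0=1 G3=G0=0 -> 1110
Step 3: G0=(0+1>=1)=1 G1=(0+1>=1)=1 G2=NOT G0=NOT 1=0 G3=G0=1 -> 1101
Step 4: G0=(1+1>=1)=1 G1=(1+1>=1)=1 G2=NOT G0=NOT 1=0 G3=G0=1 -> 1101
State from step 4 equals state from step 3 -> cycle length 1

Answer: 1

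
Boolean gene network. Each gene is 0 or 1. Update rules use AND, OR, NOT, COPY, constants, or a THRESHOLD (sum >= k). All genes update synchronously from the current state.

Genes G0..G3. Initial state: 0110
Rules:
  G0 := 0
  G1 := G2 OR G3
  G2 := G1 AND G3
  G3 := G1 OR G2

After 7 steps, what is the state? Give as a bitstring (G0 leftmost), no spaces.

Step 1: G0=0(const) G1=G2|G3=1|0=1 G2=G1&G3=1&0=0 G3=G1|G2=1|1=1 -> 0101
Step 2: G0=0(const) G1=G2|G3=0|1=1 G2=G1&G3=1&1=1 G3=G1|G2=1|0=1 -> 0111
Step 3: G0=0(const) G1=G2|G3=1|1=1 G2=G1&G3=1&1=1 G3=G1|G2=1|1=1 -> 0111
Step 4: G0=0(const) G1=G2|G3=1|1=1 G2=G1&G3=1&1=1 G3=G1|G2=1|1=1 -> 0111
Step 5: G0=0(const) G1=G2|G3=1|1=1 G2=G1&G3=1&1=1 G3=G1|G2=1|1=1 -> 0111
Step 6: G0=0(const) G1=G2|G3=1|1=1 G2=G1&G3=1&1=1 G3=G1|G2=1|1=1 -> 0111
Step 7: G0=0(const) G1=G2|G3=1|1=1 G2=G1&G3=1&1=1 G3=G1|G2=1|1=1 -> 0111

0111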